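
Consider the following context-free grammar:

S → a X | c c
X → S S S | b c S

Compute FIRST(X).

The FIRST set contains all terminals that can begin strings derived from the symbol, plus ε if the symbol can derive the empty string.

We compute FIRST(X) using the standard algorithm.
FIRST(S) = {a, c}
FIRST(X) = {a, b, c}
Therefore, FIRST(X) = {a, b, c}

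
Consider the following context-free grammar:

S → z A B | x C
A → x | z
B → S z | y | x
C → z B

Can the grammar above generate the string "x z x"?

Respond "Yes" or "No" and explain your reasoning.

Yes - a valid derivation exists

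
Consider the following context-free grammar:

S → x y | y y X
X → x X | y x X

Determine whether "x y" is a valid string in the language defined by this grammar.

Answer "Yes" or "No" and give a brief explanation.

Yes - a valid derivation exists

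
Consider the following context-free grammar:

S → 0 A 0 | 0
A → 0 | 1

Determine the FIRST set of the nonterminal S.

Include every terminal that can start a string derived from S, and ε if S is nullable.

We compute FIRST(S) using the standard algorithm.
FIRST(A) = {0, 1}
FIRST(S) = {0}
Therefore, FIRST(S) = {0}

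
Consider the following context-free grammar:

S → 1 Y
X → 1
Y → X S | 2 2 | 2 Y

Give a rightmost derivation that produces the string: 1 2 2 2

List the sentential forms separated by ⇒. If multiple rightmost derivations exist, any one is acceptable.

S ⇒ 1 Y ⇒ 1 2 Y ⇒ 1 2 2 2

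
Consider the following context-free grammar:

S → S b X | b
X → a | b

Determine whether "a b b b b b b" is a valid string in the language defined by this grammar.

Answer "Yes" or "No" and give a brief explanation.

No - no valid derivation exists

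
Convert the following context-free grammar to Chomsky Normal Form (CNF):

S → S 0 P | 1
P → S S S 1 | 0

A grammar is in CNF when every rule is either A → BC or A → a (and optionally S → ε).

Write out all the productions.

T0 → 0; S → 1; T1 → 1; P → 0; S → S X0; X0 → T0 P; P → S X1; X1 → S X2; X2 → S T1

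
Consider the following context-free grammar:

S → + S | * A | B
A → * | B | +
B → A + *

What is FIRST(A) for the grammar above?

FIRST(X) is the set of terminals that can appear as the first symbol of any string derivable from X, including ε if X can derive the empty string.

We compute FIRST(A) using the standard algorithm.
FIRST(A) = {*, +}
FIRST(B) = {*, +}
FIRST(S) = {*, +}
Therefore, FIRST(A) = {*, +}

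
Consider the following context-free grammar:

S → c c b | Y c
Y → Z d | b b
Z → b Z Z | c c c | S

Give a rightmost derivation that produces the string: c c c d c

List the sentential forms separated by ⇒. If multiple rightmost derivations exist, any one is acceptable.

S ⇒ Y c ⇒ Z d c ⇒ c c c d c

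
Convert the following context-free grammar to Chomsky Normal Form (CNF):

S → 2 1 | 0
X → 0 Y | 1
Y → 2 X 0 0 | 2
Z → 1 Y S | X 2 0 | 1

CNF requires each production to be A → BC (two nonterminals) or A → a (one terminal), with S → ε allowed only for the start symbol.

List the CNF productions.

T2 → 2; T1 → 1; S → 0; T0 → 0; X → 1; Y → 2; Z → 1; S → T2 T1; X → T0 Y; Y → T2 X0; X0 → X X1; X1 → T0 T0; Z → T1 X2; X2 → Y S; Z → X X3; X3 → T2 T0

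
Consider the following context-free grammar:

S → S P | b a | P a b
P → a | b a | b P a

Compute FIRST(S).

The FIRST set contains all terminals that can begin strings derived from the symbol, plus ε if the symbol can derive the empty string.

We compute FIRST(S) using the standard algorithm.
FIRST(P) = {a, b}
FIRST(S) = {a, b}
Therefore, FIRST(S) = {a, b}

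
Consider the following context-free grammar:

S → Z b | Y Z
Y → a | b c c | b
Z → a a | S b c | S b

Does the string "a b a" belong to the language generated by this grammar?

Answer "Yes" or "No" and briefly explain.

No - no valid derivation exists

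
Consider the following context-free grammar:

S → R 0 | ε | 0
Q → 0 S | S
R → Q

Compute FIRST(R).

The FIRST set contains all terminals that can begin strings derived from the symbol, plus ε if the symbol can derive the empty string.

We compute FIRST(R) using the standard algorithm.
FIRST(Q) = {0, ε}
FIRST(R) = {0, ε}
FIRST(S) = {0, ε}
Therefore, FIRST(R) = {0, ε}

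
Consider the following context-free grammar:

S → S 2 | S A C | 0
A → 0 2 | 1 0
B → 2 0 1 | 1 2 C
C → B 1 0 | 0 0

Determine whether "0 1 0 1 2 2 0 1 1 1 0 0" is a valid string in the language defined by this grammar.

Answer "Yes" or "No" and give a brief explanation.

No - no valid derivation exists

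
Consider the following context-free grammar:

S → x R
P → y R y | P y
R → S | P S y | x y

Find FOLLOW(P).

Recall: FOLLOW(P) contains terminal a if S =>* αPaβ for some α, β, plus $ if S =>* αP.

We compute FOLLOW(P) using the standard algorithm.
FOLLOW(S) starts with {$}.
FIRST(P) = {y}
FIRST(R) = {x, y}
FIRST(S) = {x}
FOLLOW(P) = {x, y}
FOLLOW(R) = {$, y}
FOLLOW(S) = {$, y}
Therefore, FOLLOW(P) = {x, y}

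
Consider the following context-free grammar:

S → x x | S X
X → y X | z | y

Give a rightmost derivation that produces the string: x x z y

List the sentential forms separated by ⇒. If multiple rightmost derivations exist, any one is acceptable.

S ⇒ S X ⇒ S y ⇒ S X y ⇒ S z y ⇒ x x z y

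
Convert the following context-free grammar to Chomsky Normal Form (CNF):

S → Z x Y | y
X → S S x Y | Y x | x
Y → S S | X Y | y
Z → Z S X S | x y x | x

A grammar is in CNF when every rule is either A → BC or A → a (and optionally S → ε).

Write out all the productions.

TX → x; S → y; X → x; Y → y; TY → y; Z → x; S → Z X0; X0 → TX Y; X → S X1; X1 → S X2; X2 → TX Y; X → Y TX; Y → S S; Y → X Y; Z → Z X3; X3 → S X4; X4 → X S; Z → TX X5; X5 → TY TX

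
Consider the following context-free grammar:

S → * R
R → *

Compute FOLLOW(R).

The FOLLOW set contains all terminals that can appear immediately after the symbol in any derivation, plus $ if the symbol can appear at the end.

We compute FOLLOW(R) using the standard algorithm.
FOLLOW(S) starts with {$}.
FIRST(R) = {*}
FIRST(S) = {*}
FOLLOW(R) = {$}
FOLLOW(S) = {$}
Therefore, FOLLOW(R) = {$}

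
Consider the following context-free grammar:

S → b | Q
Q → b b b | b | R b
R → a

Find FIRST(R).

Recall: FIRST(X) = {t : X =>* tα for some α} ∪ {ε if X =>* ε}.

We compute FIRST(R) using the standard algorithm.
FIRST(Q) = {a, b}
FIRST(R) = {a}
FIRST(S) = {a, b}
Therefore, FIRST(R) = {a}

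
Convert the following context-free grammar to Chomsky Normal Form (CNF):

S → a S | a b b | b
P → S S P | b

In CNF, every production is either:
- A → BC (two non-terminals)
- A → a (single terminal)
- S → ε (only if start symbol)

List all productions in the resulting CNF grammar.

TA → a; TB → b; S → b; P → b; S → TA S; S → TA X0; X0 → TB TB; P → S X1; X1 → S P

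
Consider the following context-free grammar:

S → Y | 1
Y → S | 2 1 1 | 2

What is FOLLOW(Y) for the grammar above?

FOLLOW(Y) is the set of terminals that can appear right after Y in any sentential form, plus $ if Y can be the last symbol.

We compute FOLLOW(Y) using the standard algorithm.
FOLLOW(S) starts with {$}.
FIRST(S) = {1, 2}
FIRST(Y) = {1, 2}
FOLLOW(S) = {$}
FOLLOW(Y) = {$}
Therefore, FOLLOW(Y) = {$}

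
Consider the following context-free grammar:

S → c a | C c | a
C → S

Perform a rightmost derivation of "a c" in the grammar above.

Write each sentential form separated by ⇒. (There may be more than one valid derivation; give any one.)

S ⇒ C c ⇒ S c ⇒ a c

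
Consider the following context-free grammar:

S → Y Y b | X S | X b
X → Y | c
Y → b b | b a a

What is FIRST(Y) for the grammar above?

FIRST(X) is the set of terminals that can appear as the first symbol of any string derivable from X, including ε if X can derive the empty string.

We compute FIRST(Y) using the standard algorithm.
FIRST(S) = {b, c}
FIRST(X) = {b, c}
FIRST(Y) = {b}
Therefore, FIRST(Y) = {b}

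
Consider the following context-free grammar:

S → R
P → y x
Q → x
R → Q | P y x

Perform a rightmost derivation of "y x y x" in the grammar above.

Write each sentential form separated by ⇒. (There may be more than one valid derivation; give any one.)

S ⇒ R ⇒ P y x ⇒ y x y x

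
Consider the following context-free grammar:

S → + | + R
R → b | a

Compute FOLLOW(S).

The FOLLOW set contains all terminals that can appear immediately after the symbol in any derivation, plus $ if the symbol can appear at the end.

We compute FOLLOW(S) using the standard algorithm.
FOLLOW(S) starts with {$}.
FIRST(R) = {a, b}
FIRST(S) = {+}
FOLLOW(R) = {$}
FOLLOW(S) = {$}
Therefore, FOLLOW(S) = {$}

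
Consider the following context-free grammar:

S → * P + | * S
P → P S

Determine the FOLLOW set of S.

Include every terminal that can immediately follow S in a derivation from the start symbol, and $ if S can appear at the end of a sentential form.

We compute FOLLOW(S) using the standard algorithm.
FOLLOW(S) starts with {$}.
FIRST(P) = {}
FIRST(S) = {*}
FOLLOW(P) = {*, +}
FOLLOW(S) = {$, *, +}
Therefore, FOLLOW(S) = {$, *, +}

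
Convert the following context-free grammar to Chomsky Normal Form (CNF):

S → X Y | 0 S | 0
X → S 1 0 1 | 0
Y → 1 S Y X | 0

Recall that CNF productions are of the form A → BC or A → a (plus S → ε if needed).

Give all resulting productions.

T0 → 0; S → 0; T1 → 1; X → 0; Y → 0; S → X Y; S → T0 S; X → S X0; X0 → T1 X1; X1 → T0 T1; Y → T1 X2; X2 → S X3; X3 → Y X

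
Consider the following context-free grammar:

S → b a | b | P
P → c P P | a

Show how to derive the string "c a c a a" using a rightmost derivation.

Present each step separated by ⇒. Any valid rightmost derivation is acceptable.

S ⇒ P ⇒ c P P ⇒ c P c P P ⇒ c P c P a ⇒ c P c a a ⇒ c a c a a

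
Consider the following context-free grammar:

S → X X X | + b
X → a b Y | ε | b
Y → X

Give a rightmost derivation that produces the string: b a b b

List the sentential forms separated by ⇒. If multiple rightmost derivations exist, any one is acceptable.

S ⇒ X X X ⇒ X X a b Y ⇒ X X a b X ⇒ X X a b b ⇒ X a b b ⇒ b a b b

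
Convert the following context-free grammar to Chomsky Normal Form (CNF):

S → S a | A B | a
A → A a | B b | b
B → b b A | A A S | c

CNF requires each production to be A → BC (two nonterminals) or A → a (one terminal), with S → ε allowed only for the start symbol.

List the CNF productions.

TA → a; S → a; TB → b; A → b; B → c; S → S TA; S → A B; A → A TA; A → B TB; B → TB X0; X0 → TB A; B → A X1; X1 → A S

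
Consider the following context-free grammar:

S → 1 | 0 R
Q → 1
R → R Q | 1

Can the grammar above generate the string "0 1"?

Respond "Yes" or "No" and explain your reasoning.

Yes - a valid derivation exists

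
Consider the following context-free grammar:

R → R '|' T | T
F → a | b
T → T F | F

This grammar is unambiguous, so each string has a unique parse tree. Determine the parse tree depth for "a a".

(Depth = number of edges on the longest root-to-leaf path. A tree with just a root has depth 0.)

4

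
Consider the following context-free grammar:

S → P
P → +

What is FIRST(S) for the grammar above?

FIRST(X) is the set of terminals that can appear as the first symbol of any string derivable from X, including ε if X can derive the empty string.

We compute FIRST(S) using the standard algorithm.
FIRST(P) = {+}
FIRST(S) = {+}
Therefore, FIRST(S) = {+}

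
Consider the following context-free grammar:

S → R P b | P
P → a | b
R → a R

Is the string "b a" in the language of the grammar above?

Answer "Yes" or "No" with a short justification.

No - no valid derivation exists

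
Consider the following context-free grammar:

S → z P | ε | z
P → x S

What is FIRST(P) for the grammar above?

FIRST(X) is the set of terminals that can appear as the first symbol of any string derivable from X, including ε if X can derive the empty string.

We compute FIRST(P) using the standard algorithm.
FIRST(P) = {x}
FIRST(S) = {z, ε}
Therefore, FIRST(P) = {x}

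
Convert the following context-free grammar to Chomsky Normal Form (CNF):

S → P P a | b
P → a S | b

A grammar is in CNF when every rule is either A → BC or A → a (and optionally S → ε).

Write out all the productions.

TA → a; S → b; P → b; S → P X0; X0 → P TA; P → TA S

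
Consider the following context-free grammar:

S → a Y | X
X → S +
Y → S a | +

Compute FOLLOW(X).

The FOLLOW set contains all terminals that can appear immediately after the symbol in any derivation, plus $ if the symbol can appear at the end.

We compute FOLLOW(X) using the standard algorithm.
FOLLOW(S) starts with {$}.
FIRST(S) = {a}
FIRST(X) = {a}
FIRST(Y) = {+, a}
FOLLOW(S) = {$, +, a}
FOLLOW(X) = {$, +, a}
FOLLOW(Y) = {$, +, a}
Therefore, FOLLOW(X) = {$, +, a}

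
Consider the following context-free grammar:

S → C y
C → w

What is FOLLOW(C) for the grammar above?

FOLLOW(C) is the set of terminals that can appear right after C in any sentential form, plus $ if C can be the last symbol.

We compute FOLLOW(C) using the standard algorithm.
FOLLOW(S) starts with {$}.
FIRST(C) = {w}
FIRST(S) = {w}
FOLLOW(C) = {y}
FOLLOW(S) = {$}
Therefore, FOLLOW(C) = {y}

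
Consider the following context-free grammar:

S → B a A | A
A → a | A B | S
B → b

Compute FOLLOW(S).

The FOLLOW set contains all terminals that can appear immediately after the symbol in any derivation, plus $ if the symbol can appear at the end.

We compute FOLLOW(S) using the standard algorithm.
FOLLOW(S) starts with {$}.
FIRST(A) = {a, b}
FIRST(B) = {b}
FIRST(S) = {a, b}
FOLLOW(A) = {$, b}
FOLLOW(B) = {$, a, b}
FOLLOW(S) = {$, b}
Therefore, FOLLOW(S) = {$, b}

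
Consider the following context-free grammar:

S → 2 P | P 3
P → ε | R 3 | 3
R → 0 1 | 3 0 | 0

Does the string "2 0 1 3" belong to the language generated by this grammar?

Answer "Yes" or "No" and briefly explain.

Yes - a valid derivation exists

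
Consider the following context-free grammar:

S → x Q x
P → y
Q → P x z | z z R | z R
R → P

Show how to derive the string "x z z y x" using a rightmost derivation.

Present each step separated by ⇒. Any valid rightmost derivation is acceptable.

S ⇒ x Q x ⇒ x z z R x ⇒ x z z P x ⇒ x z z y x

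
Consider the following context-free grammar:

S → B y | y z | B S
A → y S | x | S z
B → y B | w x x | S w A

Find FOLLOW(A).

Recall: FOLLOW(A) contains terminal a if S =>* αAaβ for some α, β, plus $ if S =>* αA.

We compute FOLLOW(A) using the standard algorithm.
FOLLOW(S) starts with {$}.
FIRST(A) = {w, x, y}
FIRST(B) = {w, y}
FIRST(S) = {w, y}
FOLLOW(A) = {w, y}
FOLLOW(B) = {w, y}
FOLLOW(S) = {$, w, y, z}
Therefore, FOLLOW(A) = {w, y}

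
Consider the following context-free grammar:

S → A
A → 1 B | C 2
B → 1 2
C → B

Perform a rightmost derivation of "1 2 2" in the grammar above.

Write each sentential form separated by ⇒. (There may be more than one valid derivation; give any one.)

S ⇒ A ⇒ C 2 ⇒ B 2 ⇒ 1 2 2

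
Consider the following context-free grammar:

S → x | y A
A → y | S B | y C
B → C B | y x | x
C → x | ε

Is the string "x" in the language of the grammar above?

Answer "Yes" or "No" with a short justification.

Yes - a valid derivation exists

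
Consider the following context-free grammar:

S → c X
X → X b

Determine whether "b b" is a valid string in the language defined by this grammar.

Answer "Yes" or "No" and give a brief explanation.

No - no valid derivation exists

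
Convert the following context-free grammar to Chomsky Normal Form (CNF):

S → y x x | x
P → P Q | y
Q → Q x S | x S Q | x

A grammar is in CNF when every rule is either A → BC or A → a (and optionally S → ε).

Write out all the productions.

TY → y; TX → x; S → x; P → y; Q → x; S → TY X0; X0 → TX TX; P → P Q; Q → Q X1; X1 → TX S; Q → TX X2; X2 → S Q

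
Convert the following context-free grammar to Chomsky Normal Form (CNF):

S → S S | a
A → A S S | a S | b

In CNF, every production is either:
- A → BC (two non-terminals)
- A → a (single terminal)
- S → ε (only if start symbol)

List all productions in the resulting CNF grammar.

S → a; TA → a; A → b; S → S S; A → A X0; X0 → S S; A → TA S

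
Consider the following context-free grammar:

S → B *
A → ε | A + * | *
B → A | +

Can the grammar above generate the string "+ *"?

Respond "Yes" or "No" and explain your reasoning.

Yes - a valid derivation exists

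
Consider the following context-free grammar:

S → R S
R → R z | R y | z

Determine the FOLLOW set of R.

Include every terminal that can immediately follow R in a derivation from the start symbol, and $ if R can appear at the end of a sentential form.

We compute FOLLOW(R) using the standard algorithm.
FOLLOW(S) starts with {$}.
FIRST(R) = {z}
FIRST(S) = {z}
FOLLOW(R) = {y, z}
FOLLOW(S) = {$}
Therefore, FOLLOW(R) = {y, z}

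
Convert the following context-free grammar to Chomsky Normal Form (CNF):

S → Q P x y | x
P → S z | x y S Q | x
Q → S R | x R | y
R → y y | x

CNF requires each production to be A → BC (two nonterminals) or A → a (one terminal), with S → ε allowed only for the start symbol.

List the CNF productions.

TX → x; TY → y; S → x; TZ → z; P → x; Q → y; R → x; S → Q X0; X0 → P X1; X1 → TX TY; P → S TZ; P → TX X2; X2 → TY X3; X3 → S Q; Q → S R; Q → TX R; R → TY TY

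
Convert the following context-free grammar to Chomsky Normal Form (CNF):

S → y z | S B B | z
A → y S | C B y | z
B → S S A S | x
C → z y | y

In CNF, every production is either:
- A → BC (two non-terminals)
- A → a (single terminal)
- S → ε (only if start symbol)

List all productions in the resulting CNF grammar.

TY → y; TZ → z; S → z; A → z; B → x; C → y; S → TY TZ; S → S X0; X0 → B B; A → TY S; A → C X1; X1 → B TY; B → S X2; X2 → S X3; X3 → A S; C → TZ TY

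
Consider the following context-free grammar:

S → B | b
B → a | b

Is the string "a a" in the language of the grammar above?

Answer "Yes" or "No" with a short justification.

No - no valid derivation exists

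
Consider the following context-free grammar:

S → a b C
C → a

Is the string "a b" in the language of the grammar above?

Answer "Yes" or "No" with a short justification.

No - no valid derivation exists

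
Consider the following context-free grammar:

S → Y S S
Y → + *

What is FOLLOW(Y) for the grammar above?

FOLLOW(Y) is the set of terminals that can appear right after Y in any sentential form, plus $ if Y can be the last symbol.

We compute FOLLOW(Y) using the standard algorithm.
FOLLOW(S) starts with {$}.
FIRST(S) = {+}
FIRST(Y) = {+}
FOLLOW(S) = {$, +}
FOLLOW(Y) = {+}
Therefore, FOLLOW(Y) = {+}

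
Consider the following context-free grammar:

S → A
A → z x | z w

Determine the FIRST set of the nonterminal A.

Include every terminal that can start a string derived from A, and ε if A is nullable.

We compute FIRST(A) using the standard algorithm.
FIRST(A) = {z}
FIRST(S) = {z}
Therefore, FIRST(A) = {z}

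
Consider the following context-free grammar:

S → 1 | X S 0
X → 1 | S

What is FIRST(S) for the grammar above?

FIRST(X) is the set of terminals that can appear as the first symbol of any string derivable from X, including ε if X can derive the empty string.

We compute FIRST(S) using the standard algorithm.
FIRST(S) = {1}
FIRST(X) = {1}
Therefore, FIRST(S) = {1}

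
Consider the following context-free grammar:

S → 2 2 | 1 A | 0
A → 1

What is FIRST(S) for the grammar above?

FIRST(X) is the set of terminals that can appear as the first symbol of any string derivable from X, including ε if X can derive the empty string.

We compute FIRST(S) using the standard algorithm.
FIRST(A) = {1}
FIRST(S) = {0, 1, 2}
Therefore, FIRST(S) = {0, 1, 2}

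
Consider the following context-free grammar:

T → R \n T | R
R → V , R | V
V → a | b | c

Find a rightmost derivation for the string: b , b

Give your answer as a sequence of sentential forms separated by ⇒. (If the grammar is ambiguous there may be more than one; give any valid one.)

T ⇒ R ⇒ V , R ⇒ V , V ⇒ V , b ⇒ b , b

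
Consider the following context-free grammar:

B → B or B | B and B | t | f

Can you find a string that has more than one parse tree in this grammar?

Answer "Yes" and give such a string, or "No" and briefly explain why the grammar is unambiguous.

Yes - the string 'f or f and f and t or f and f' has two distinct parse trees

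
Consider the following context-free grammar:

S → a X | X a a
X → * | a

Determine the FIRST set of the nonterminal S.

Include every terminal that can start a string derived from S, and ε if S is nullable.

We compute FIRST(S) using the standard algorithm.
FIRST(S) = {*, a}
FIRST(X) = {*, a}
Therefore, FIRST(S) = {*, a}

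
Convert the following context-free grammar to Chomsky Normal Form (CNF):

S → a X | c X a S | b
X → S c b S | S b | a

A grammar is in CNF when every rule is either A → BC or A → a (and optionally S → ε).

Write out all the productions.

TA → a; TC → c; S → b; TB → b; X → a; S → TA X; S → TC X0; X0 → X X1; X1 → TA S; X → S X2; X2 → TC X3; X3 → TB S; X → S TB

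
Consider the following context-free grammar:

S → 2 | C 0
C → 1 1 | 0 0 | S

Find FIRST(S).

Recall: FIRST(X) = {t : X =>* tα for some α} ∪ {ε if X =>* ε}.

We compute FIRST(S) using the standard algorithm.
FIRST(C) = {0, 1, 2}
FIRST(S) = {0, 1, 2}
Therefore, FIRST(S) = {0, 1, 2}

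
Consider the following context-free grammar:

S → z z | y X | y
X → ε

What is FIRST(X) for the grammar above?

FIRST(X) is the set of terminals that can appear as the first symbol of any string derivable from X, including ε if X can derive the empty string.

We compute FIRST(X) using the standard algorithm.
FIRST(S) = {y, z}
FIRST(X) = {ε}
Therefore, FIRST(X) = {ε}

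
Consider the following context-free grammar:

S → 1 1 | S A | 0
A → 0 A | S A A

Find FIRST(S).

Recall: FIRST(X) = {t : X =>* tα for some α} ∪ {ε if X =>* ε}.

We compute FIRST(S) using the standard algorithm.
FIRST(A) = {0, 1}
FIRST(S) = {0, 1}
Therefore, FIRST(S) = {0, 1}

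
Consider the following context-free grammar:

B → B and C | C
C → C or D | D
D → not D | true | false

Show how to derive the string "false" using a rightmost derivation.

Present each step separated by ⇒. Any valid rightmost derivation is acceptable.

B ⇒ C ⇒ D ⇒ false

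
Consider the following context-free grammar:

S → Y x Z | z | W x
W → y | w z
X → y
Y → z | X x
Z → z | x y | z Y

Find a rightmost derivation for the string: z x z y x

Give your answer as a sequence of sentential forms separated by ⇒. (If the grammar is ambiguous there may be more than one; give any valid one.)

S ⇒ Y x Z ⇒ Y x z Y ⇒ Y x z X x ⇒ Y x z y x ⇒ z x z y x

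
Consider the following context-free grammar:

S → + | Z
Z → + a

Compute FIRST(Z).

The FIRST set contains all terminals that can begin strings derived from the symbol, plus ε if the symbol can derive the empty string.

We compute FIRST(Z) using the standard algorithm.
FIRST(S) = {+}
FIRST(Z) = {+}
Therefore, FIRST(Z) = {+}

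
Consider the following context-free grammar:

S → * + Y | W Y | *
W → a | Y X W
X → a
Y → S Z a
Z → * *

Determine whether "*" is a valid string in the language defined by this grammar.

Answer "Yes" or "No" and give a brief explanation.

Yes - a valid derivation exists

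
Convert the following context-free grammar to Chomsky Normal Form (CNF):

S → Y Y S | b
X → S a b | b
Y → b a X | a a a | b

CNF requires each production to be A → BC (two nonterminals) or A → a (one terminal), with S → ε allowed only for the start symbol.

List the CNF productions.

S → b; TA → a; TB → b; X → b; Y → b; S → Y X0; X0 → Y S; X → S X1; X1 → TA TB; Y → TB X2; X2 → TA X; Y → TA X3; X3 → TA TA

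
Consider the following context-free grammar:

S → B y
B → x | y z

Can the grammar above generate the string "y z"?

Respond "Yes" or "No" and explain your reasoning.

No - no valid derivation exists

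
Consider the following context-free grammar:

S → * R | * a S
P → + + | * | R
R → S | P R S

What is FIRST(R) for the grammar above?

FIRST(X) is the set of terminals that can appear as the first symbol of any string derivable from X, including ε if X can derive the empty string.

We compute FIRST(R) using the standard algorithm.
FIRST(P) = {*, +}
FIRST(R) = {*, +}
FIRST(S) = {*}
Therefore, FIRST(R) = {*, +}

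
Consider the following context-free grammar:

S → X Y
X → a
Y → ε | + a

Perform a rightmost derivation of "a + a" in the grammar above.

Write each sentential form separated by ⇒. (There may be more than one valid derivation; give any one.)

S ⇒ X Y ⇒ X + a ⇒ a + a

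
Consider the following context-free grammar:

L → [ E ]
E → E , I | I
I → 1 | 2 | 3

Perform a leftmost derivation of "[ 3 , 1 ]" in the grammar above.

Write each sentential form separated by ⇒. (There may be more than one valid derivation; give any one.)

L ⇒ [ E ] ⇒ [ E , I ] ⇒ [ I , I ] ⇒ [ 3 , I ] ⇒ [ 3 , 1 ]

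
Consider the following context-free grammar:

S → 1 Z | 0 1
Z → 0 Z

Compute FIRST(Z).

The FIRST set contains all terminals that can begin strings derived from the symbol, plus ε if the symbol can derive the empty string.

We compute FIRST(Z) using the standard algorithm.
FIRST(S) = {0, 1}
FIRST(Z) = {0}
Therefore, FIRST(Z) = {0}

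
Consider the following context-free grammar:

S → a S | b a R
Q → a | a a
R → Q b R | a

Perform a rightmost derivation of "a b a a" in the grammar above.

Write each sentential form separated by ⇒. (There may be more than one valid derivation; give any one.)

S ⇒ a S ⇒ a b a R ⇒ a b a a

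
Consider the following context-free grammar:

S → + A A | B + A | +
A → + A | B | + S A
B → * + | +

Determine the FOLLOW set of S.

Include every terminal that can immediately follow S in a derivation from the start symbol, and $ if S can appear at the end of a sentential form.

We compute FOLLOW(S) using the standard algorithm.
FOLLOW(S) starts with {$}.
FIRST(A) = {*, +}
FIRST(B) = {*, +}
FIRST(S) = {*, +}
FOLLOW(A) = {$, *, +}
FOLLOW(B) = {$, *, +}
FOLLOW(S) = {$, *, +}
Therefore, FOLLOW(S) = {$, *, +}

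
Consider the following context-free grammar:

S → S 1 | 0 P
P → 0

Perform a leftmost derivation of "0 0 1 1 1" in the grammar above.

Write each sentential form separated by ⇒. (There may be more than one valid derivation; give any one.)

S ⇒ S 1 ⇒ S 1 1 ⇒ S 1 1 1 ⇒ 0 P 1 1 1 ⇒ 0 0 1 1 1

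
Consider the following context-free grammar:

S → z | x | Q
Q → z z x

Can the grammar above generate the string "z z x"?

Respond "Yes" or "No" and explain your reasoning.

Yes - a valid derivation exists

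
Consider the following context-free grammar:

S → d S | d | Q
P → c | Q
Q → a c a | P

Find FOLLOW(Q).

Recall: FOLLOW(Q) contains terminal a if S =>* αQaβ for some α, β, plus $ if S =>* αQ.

We compute FOLLOW(Q) using the standard algorithm.
FOLLOW(S) starts with {$}.
FIRST(P) = {a, c}
FIRST(Q) = {a, c}
FIRST(S) = {a, c, d}
FOLLOW(P) = {$}
FOLLOW(Q) = {$}
FOLLOW(S) = {$}
Therefore, FOLLOW(Q) = {$}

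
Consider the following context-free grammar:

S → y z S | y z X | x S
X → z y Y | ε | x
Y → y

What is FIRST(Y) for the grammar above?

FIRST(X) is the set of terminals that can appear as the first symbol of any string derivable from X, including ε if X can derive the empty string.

We compute FIRST(Y) using the standard algorithm.
FIRST(S) = {x, y}
FIRST(X) = {x, z, ε}
FIRST(Y) = {y}
Therefore, FIRST(Y) = {y}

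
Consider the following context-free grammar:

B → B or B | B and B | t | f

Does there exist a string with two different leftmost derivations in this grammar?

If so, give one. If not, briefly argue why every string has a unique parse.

Yes - the string 'f and t and t or t or f' has two distinct leftmost derivations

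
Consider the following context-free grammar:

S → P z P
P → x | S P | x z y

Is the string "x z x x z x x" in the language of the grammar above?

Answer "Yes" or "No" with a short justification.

No - no valid derivation exists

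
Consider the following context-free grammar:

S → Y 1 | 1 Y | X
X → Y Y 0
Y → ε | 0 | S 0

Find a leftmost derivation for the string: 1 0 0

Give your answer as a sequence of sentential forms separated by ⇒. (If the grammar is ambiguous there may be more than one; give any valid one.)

S ⇒ X ⇒ Y Y 0 ⇒ Y 0 ⇒ S 0 0 ⇒ Y 1 0 0 ⇒ 1 0 0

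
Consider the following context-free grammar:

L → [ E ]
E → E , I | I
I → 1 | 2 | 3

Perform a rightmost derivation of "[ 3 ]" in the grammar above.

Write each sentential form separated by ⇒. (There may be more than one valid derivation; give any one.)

L ⇒ [ E ] ⇒ [ I ] ⇒ [ 3 ]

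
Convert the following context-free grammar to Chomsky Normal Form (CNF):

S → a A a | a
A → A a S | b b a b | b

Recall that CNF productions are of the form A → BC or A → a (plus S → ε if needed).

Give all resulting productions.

TA → a; S → a; TB → b; A → b; S → TA X0; X0 → A TA; A → A X1; X1 → TA S; A → TB X2; X2 → TB X3; X3 → TA TB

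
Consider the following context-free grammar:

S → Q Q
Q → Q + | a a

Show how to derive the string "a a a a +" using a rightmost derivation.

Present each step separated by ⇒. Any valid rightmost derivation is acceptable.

S ⇒ Q Q ⇒ Q Q + ⇒ Q a a + ⇒ a a a a +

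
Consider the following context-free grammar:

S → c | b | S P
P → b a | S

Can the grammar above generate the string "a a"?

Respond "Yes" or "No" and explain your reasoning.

No - no valid derivation exists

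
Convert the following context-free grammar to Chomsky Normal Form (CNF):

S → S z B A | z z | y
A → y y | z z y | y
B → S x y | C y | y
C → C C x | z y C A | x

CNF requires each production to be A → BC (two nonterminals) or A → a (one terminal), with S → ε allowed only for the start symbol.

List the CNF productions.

TZ → z; S → y; TY → y; A → y; TX → x; B → y; C → x; S → S X0; X0 → TZ X1; X1 → B A; S → TZ TZ; A → TY TY; A → TZ X2; X2 → TZ TY; B → S X3; X3 → TX TY; B → C TY; C → C X4; X4 → C TX; C → TZ X5; X5 → TY X6; X6 → C A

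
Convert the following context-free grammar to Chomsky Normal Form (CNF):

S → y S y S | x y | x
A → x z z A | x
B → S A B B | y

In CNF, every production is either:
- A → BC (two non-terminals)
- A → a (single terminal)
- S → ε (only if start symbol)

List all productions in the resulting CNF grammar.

TY → y; TX → x; S → x; TZ → z; A → x; B → y; S → TY X0; X0 → S X1; X1 → TY S; S → TX TY; A → TX X2; X2 → TZ X3; X3 → TZ A; B → S X4; X4 → A X5; X5 → B B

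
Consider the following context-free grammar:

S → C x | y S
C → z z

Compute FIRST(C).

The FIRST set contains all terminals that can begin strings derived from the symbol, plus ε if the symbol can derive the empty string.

We compute FIRST(C) using the standard algorithm.
FIRST(C) = {z}
FIRST(S) = {y, z}
Therefore, FIRST(C) = {z}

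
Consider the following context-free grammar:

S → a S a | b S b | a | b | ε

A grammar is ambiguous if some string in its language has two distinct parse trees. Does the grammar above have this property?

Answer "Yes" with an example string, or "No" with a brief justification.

No - the grammar is unambiguous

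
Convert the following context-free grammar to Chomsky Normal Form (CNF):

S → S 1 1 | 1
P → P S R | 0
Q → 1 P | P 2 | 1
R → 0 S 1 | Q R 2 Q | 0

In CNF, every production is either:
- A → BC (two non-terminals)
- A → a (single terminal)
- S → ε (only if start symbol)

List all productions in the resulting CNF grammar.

T1 → 1; S → 1; P → 0; T2 → 2; Q → 1; T0 → 0; R → 0; S → S X0; X0 → T1 T1; P → P X1; X1 → S R; Q → T1 P; Q → P T2; R → T0 X2; X2 → S T1; R → Q X3; X3 → R X4; X4 → T2 Q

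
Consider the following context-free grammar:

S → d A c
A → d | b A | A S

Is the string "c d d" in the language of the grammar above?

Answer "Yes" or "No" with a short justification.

No - no valid derivation exists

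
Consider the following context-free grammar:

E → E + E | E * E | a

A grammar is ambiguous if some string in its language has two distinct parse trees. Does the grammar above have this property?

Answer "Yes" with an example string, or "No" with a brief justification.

Yes - the string 'a + a + a + a + a' has two distinct parse trees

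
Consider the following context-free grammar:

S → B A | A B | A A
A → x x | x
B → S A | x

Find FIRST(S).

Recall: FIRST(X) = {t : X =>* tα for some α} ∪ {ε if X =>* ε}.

We compute FIRST(S) using the standard algorithm.
FIRST(A) = {x}
FIRST(B) = {x}
FIRST(S) = {x}
Therefore, FIRST(S) = {x}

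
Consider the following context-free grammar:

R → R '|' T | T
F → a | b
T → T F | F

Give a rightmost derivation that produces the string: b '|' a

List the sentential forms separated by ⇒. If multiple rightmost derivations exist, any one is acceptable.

R ⇒ R '|' T ⇒ R '|' F ⇒ R '|' a ⇒ T '|' a ⇒ F '|' a ⇒ b '|' a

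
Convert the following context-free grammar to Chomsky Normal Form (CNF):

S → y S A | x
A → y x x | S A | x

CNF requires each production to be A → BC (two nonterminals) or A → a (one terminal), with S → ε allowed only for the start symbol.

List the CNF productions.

TY → y; S → x; TX → x; A → x; S → TY X0; X0 → S A; A → TY X1; X1 → TX TX; A → S A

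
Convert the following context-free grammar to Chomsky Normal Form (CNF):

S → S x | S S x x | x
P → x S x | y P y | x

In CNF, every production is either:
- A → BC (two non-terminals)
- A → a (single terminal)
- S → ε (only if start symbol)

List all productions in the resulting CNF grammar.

TX → x; S → x; TY → y; P → x; S → S TX; S → S X0; X0 → S X1; X1 → TX TX; P → TX X2; X2 → S TX; P → TY X3; X3 → P TY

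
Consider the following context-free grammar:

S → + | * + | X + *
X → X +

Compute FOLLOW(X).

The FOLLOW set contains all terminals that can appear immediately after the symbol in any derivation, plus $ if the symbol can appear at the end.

We compute FOLLOW(X) using the standard algorithm.
FOLLOW(S) starts with {$}.
FIRST(S) = {*, +}
FIRST(X) = {}
FOLLOW(S) = {$}
FOLLOW(X) = {+}
Therefore, FOLLOW(X) = {+}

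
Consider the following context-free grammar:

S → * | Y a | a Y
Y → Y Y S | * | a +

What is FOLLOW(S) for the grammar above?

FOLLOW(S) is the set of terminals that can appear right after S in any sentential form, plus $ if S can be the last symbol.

We compute FOLLOW(S) using the standard algorithm.
FOLLOW(S) starts with {$}.
FIRST(S) = {*, a}
FIRST(Y) = {*, a}
FOLLOW(S) = {$, *, a}
FOLLOW(Y) = {$, *, a}
Therefore, FOLLOW(S) = {$, *, a}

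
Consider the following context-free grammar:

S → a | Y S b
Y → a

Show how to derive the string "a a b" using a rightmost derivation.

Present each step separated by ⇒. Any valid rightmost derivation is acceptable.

S ⇒ Y S b ⇒ Y a b ⇒ a a b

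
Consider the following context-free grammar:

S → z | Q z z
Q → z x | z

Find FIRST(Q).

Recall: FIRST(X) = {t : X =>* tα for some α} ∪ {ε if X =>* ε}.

We compute FIRST(Q) using the standard algorithm.
FIRST(Q) = {z}
FIRST(S) = {z}
Therefore, FIRST(Q) = {z}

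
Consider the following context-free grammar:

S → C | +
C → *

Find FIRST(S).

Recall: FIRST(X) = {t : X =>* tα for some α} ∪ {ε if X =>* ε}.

We compute FIRST(S) using the standard algorithm.
FIRST(C) = {*}
FIRST(S) = {*, +}
Therefore, FIRST(S) = {*, +}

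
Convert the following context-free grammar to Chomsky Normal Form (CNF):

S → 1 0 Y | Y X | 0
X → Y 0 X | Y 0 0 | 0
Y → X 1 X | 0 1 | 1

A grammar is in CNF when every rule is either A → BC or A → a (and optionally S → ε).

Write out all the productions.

T1 → 1; T0 → 0; S → 0; X → 0; Y → 1; S → T1 X0; X0 → T0 Y; S → Y X; X → Y X1; X1 → T0 X; X → Y X2; X2 → T0 T0; Y → X X3; X3 → T1 X; Y → T0 T1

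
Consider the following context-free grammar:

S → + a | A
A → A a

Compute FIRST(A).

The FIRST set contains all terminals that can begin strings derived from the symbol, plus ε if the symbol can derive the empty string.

We compute FIRST(A) using the standard algorithm.
FIRST(A) = {}
FIRST(S) = {+}
Therefore, FIRST(A) = {}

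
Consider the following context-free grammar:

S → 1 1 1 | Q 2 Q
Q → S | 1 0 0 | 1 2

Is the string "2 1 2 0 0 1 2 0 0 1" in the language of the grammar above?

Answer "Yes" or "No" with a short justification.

No - no valid derivation exists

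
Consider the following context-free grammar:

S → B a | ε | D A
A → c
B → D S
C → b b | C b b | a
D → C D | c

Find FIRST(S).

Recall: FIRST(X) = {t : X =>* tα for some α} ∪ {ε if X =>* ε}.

We compute FIRST(S) using the standard algorithm.
FIRST(A) = {c}
FIRST(B) = {a, b, c}
FIRST(C) = {a, b}
FIRST(D) = {a, b, c}
FIRST(S) = {a, b, c, ε}
Therefore, FIRST(S) = {a, b, c, ε}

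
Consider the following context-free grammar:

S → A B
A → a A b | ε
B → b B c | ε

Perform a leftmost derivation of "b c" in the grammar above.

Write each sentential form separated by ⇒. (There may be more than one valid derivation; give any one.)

S ⇒ A B ⇒ B ⇒ b B c ⇒ b c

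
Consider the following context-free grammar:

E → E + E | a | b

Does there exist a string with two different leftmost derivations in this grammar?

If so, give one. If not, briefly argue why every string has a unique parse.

Yes - the string 'a + a + b + a + a' has two distinct leftmost derivations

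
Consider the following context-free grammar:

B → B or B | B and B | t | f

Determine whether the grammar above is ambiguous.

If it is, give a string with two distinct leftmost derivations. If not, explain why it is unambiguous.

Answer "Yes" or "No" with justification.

Yes - the string 'f or t and t and t and f' has two distinct leftmost derivations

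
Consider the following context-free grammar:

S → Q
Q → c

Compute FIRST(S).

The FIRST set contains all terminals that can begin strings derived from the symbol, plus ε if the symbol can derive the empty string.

We compute FIRST(S) using the standard algorithm.
FIRST(Q) = {c}
FIRST(S) = {c}
Therefore, FIRST(S) = {c}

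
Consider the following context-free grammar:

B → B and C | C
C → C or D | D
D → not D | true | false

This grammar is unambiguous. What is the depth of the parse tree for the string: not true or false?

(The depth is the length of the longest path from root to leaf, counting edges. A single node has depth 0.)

5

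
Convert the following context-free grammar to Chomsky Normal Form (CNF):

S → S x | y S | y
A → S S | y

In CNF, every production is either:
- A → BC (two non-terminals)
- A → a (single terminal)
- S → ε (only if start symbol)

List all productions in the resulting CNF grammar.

TX → x; TY → y; S → y; A → y; S → S TX; S → TY S; A → S S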